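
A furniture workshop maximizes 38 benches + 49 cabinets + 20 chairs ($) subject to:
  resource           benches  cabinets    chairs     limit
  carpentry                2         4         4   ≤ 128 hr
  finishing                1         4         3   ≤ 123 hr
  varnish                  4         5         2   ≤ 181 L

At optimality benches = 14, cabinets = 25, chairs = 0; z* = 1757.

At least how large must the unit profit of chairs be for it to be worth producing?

22

Check each constraint at x*: carpentry 128/128 (tight); finishing 114/123 (slack 9); varnish 181/181 (tight).
Slack constraints have shadow price 0 (complementary slackness).
From A_Bᵀ y = c: 2·y_carpentry + 4·y_varnish = 38; 4·y_carpentry + 5·y_varnish = 49.
This yields shadow prices y_carpentry = 1, y_varnish = 9.
chairs enters the basis when its profit ≥ yᵀa₃ = 1·4 + 9·2 = 22.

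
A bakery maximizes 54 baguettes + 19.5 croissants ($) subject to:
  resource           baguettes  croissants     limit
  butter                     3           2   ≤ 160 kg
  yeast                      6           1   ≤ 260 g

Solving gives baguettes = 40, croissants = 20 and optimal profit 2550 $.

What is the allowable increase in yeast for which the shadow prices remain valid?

60

Binding constraints: butter, yeast. The basis is B = [[3,2],[6,1]] with det -9.
Per unit increase in yeast, x* moves by d = (0.2222, -0.3333).
The basis stays optimal until croissants reaches 0; allowable increase = 60 g.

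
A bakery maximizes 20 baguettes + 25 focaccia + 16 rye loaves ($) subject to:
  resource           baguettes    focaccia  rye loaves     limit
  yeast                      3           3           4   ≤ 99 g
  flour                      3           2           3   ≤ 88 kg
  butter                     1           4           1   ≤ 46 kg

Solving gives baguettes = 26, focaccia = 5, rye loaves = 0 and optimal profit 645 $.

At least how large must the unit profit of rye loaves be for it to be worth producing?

At the optimum: yeast uses 93 of 99 (slack = 6); flour uses 88 of 88 (binding); butter uses 46 of 46 (binding).
By complementary slackness, y = 0 for the non-binding constraint.
From A_Bᵀ y = c: 3·y_flour + 1·y_butter = 20; 2·y_flour + 4·y_butter = 25.
This yields shadow prices y_flour = 5.5, y_butter = 3.5.
rye loaves enters the basis when its profit ≥ yᵀa₃ = 5.5·3 + 3.5·1 = 20.

20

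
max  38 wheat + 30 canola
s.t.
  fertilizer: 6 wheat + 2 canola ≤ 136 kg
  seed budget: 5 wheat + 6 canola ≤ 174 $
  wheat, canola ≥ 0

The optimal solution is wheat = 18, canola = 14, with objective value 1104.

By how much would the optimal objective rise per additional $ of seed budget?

Check each constraint at x*: fertilizer 136/136 (tight); seed budget 174/174 (tight).
From A_Bᵀ y = c: 6·y_fertilizer + 5·y_seed budget = 38; 2·y_fertilizer + 6·y_seed budget = 30.
This yields shadow prices y_fertilizer = 3, y_seed budget = 4.
Shadow price of seed budget = 4.

4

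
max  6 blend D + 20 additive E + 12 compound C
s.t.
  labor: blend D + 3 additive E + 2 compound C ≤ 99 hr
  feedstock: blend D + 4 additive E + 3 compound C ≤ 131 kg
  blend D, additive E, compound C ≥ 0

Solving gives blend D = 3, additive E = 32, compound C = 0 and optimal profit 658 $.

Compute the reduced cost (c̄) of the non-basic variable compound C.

-2

At the optimum: labor uses 99 of 99 (binding); feedstock uses 131 of 131 (binding).
The binding rows give the dual system: 1·y_labor + 1·y_feedstock = 6 and 3·y_labor + 4·y_feedstock = 20.
→ y_labor = 4 and y_feedstock = 2.
Reduced cost of compound C: c₃ − yᵀa₃ = 12 − (4·2 + 2·3) = 12 − 14 = -2.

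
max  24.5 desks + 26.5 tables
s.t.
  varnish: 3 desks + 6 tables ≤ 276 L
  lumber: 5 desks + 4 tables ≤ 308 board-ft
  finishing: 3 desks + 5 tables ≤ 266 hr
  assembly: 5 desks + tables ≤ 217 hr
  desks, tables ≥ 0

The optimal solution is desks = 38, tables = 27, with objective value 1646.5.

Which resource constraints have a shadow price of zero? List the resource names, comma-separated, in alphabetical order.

finishing, lumber

varnish: 276/276 (binding)
lumber: 298/308 (slack 10)
finishing: 249/266 (slack 17)
assembly: 217/217 (binding)
By complementary slackness, a constraint with positive slack has shadow price 0 → finishing, lumber.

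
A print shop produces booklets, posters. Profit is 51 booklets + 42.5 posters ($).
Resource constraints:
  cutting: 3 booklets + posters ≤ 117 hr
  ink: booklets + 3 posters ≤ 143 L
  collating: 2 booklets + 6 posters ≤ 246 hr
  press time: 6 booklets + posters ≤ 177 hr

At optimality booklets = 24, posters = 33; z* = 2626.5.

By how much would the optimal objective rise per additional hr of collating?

6

Check each constraint at x*: cutting 105/117 (slack 12); ink 123/143 (slack 20); collating 246/246 (tight); press time 177/177 (tight).
By complementary slackness, y = 0 for the non-binding constraints.
From A_Bᵀ y = c: 2·y_collating + 6·y_press time = 51; 6·y_collating + 1·y_press time = 42.5.
This yields shadow prices y_collating = 6, y_press time = 6.5.
Shadow price of collating = 6.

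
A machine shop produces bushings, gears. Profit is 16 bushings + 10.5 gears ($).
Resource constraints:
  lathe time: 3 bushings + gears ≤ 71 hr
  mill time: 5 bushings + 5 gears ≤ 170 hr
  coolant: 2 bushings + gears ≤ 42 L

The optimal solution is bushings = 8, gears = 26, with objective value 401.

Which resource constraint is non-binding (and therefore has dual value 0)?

lathe time: 50/71 (slack 21)
mill time: 170/170 (binding)
coolant: 42/42 (binding)
By complementary slackness, a constraint with positive slack has shadow price 0 → lathe time.

lathe time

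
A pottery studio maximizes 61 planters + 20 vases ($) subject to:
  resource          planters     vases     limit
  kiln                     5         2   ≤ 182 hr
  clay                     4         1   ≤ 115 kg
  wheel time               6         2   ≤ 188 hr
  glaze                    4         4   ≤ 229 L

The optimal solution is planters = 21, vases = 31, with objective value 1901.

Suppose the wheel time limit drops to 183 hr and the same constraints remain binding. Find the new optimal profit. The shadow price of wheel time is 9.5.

Δb = -5, so new z* = 1901 + (9.5)·(-5) = 1901 − 47.5 = 1853.5.

1853.5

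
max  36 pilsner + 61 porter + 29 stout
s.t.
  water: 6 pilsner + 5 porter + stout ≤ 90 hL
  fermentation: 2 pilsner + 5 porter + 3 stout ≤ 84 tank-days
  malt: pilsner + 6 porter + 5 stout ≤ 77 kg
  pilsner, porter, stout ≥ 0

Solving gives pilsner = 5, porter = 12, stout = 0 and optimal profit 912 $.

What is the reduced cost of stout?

Binding: water and malt. Non-binding: fermentation (14 unused).
By complementary slackness, y = 0 for the non-binding constraint.
From A_Bᵀ y = c: 6·y_water + 1·y_malt = 36; 5·y_water + 6·y_malt = 61.
→ y_water = 5 and y_malt = 6.
Reduced cost of stout: c₃ − yᵀa₃ = 29 − (5·1 + 6·5) = 29 − 35 = -6.

-6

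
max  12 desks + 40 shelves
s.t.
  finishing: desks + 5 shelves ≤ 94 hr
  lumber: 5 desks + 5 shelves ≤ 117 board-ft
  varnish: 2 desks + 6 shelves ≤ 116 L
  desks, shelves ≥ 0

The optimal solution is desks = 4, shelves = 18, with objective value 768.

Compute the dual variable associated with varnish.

5

Check each constraint at x*: finishing 94/94 (tight); lumber 110/117 (slack 7); varnish 116/116 (tight).
By complementary slackness, y = 0 for the non-binding constraint.
The binding rows give the dual system: 1·y_finishing + 2·y_varnish = 12 and 5·y_finishing + 6·y_varnish = 40.
Solving: y_finishing = 2, y_varnish = 5.
Shadow price of varnish = 5.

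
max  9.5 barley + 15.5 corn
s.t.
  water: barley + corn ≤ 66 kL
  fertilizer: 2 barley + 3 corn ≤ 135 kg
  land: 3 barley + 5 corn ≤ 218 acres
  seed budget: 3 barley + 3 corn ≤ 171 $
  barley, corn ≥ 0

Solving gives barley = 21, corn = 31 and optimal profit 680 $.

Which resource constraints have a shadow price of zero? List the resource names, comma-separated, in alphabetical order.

water: 52/66 (slack 14)
fertilizer: 135/135 (binding)
land: 218/218 (binding)
seed budget: 156/171 (slack 15)
By complementary slackness, a constraint with positive slack has shadow price 0 → seed budget, water.

seed budget, water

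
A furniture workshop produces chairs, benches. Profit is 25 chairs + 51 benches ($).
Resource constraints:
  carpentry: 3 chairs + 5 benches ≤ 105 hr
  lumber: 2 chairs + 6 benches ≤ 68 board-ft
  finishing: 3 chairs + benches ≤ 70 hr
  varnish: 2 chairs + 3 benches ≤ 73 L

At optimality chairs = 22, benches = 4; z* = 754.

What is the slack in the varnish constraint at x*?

varnish used = 2·22 + 3·4 = 56; slack = 73 − 56 = 17.

17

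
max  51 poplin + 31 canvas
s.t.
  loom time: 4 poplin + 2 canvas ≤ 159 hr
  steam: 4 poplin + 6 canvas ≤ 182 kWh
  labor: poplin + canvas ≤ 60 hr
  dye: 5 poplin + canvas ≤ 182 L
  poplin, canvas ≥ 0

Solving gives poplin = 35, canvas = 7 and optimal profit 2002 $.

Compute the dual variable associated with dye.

7

Check each constraint at x*: loom time 154/159 (slack 5); steam 182/182 (tight); labor 42/60 (slack 18); dye 182/182 (tight).
By complementary slackness, y = 0 for the non-binding constraints.
Dual feasibility on the basic columns requires 4·y_steam + 5·y_dye = 51, 6·y_steam + 1·y_dye = 31.
Solving: y_steam = 4, y_dye = 7.
Shadow price of dye = 7.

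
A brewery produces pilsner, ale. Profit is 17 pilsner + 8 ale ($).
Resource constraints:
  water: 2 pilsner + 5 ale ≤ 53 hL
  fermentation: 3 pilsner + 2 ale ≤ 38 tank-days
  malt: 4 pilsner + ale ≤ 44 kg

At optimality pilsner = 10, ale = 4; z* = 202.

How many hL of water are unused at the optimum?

13

water used = 2·10 + 5·4 = 40; slack = 53 − 40 = 13.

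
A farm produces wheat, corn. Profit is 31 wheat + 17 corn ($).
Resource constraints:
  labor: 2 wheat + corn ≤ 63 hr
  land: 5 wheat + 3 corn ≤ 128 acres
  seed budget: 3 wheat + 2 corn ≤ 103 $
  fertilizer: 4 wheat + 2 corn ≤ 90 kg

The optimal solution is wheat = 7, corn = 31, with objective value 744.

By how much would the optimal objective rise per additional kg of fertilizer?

4

Check each constraint at x*: labor 45/63 (slack 18); land 128/128 (tight); seed budget 83/103 (slack 20); fertilizer 90/90 (tight).
Slack constraints have shadow price 0 (complementary slackness).
From A_Bᵀ y = c: 5·y_land + 4·y_fertilizer = 31; 3·y_land + 2·y_fertilizer = 17.
→ y_land = 3 and y_fertilizer = 4.
Shadow price of fertilizer = 4.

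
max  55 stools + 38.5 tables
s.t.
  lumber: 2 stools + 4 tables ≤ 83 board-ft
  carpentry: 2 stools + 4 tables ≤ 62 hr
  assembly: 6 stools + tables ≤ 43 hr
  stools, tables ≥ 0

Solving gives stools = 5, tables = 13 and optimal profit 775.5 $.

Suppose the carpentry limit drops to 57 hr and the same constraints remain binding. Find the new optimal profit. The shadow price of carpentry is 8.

Δb = -5, so new z* = 775.5 + (8)·(-5) = 775.5 − 40 = 735.5.

735.5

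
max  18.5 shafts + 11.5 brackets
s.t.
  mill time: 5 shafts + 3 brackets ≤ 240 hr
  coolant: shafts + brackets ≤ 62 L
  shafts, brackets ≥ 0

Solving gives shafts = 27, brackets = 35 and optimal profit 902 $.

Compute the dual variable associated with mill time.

3.5

Both mill time and coolant are binding at x*.
The binding rows give the dual system: 5·y_mill time + 1·y_coolant = 18.5 and 3·y_mill time + 1·y_coolant = 11.5.
Solving: y_mill time = 3.5, y_coolant = 1.
Shadow price of mill time = 3.5.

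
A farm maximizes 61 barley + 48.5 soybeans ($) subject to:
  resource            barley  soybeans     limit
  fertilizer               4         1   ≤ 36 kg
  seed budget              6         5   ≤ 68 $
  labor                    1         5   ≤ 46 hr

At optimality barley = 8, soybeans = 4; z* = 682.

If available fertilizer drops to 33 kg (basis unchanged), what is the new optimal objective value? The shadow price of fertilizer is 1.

679

Δb = -3, so new z* = 682 + (1)·(-3) = 682 − 3 = 679.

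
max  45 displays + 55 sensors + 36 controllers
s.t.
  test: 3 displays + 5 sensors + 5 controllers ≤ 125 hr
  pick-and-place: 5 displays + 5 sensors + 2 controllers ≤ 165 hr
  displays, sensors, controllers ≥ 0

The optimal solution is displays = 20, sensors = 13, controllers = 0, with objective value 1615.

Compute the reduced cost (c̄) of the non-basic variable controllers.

-1

Both test and pick-and-place are binding at x*.
The binding rows give the dual system: 3·y_test + 5·y_pick-and-place = 45 and 5·y_test + 5·y_pick-and-place = 55.
Solving: y_test = 5, y_pick-and-place = 6.
Reduced cost of controllers: c₃ − yᵀa₃ = 36 − (5·5 + 6·2) = 36 − 37 = -1.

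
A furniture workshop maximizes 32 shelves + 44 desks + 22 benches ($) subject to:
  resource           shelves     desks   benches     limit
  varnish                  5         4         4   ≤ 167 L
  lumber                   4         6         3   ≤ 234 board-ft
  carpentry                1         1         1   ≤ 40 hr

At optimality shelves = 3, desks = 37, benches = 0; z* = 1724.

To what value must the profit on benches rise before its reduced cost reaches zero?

26

Check each constraint at x*: varnish 163/167 (slack 4); lumber 234/234 (tight); carpentry 40/40 (tight).
Since varnish is not tight, its dual is 0.
From A_Bᵀ y = c: 4·y_lumber + 1·y_carpentry = 32; 6·y_lumber + 1·y_carpentry = 44.
This yields shadow prices y_lumber = 6, y_carpentry = 8.
benches enters the basis when its profit ≥ yᵀa₃ = 6·3 + 8·1 = 26.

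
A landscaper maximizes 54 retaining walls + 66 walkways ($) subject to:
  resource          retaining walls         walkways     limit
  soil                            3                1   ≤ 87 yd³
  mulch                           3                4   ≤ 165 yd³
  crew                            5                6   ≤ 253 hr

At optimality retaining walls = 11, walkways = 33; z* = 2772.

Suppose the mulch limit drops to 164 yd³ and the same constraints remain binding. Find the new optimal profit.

2769

At the optimum: soil uses 66 of 87 (slack = 21); mulch uses 165 of 165 (binding); crew uses 253 of 253 (binding).
Slack constraints have shadow price 0 (complementary slackness).
From A_Bᵀ y = c: 3·y_mulch + 5·y_crew = 54; 4·y_mulch + 6·y_crew = 66.
→ y_mulch = 3 and y_crew = 9.
Δz = y_mulch·Δb = 3 × (-1) = -3, so new z* = 2772 − 3 = 2769.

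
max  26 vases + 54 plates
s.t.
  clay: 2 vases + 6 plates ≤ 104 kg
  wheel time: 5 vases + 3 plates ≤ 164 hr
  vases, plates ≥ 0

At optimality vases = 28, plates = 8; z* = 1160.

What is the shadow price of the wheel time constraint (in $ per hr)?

2

Both clay and wheel time are binding at x*.
From A_Bᵀ y = c: 2·y_clay + 5·y_wheel time = 26; 6·y_clay + 3·y_wheel time = 54.
→ y_clay = 8 and y_wheel time = 2.
Shadow price of wheel time = 2.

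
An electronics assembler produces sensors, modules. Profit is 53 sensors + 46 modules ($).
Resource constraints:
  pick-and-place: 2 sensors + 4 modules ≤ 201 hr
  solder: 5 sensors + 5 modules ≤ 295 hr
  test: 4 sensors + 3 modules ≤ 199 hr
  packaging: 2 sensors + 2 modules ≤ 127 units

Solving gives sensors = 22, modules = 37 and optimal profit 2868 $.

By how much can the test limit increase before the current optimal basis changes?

Binding constraints: solder, test. The basis is B = [[5,5],[4,3]] with det -5.
Per unit increase in test, x* moves by d = (1, -1).
The basis stays optimal until modules reaches 0; allowable increase = 37 hr.

37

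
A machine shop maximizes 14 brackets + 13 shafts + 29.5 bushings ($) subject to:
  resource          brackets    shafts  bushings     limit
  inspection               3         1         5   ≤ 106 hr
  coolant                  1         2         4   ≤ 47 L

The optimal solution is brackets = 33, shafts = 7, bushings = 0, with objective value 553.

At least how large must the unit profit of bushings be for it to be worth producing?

Both inspection and coolant are binding at x*.
Dual feasibility on the basic columns requires 3·y_inspection + 1·y_coolant = 14, 1·y_inspection + 2·y_coolant = 13.
This yields shadow prices y_inspection = 3, y_coolant = 5.
bushings enters the basis when its profit ≥ yᵀa₃ = 3·5 + 5·4 = 35.

35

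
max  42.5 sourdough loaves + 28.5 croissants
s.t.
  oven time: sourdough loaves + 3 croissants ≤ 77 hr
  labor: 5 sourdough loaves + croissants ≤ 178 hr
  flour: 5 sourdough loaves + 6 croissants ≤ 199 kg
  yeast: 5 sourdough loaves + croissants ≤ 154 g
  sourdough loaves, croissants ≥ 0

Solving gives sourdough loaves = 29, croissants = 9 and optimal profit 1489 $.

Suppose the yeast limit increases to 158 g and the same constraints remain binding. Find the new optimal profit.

At the optimum: oven time uses 56 of 77 (slack = 21); labor uses 154 of 178 (slack = 24); flour uses 199 of 199 (binding); yeast uses 154 of 154 (binding).
Slack constraints have shadow price 0 (complementary slackness).
The binding rows give the dual system: 5·y_flour + 5·y_yeast = 42.5 and 6·y_flour + 1·y_yeast = 28.5.
Solving: y_flour = 4, y_yeast = 4.5.
Δz = y_yeast·Δb = 4.5 × (4) = 18, so new z* = 1489 + 18 = 1507.

1507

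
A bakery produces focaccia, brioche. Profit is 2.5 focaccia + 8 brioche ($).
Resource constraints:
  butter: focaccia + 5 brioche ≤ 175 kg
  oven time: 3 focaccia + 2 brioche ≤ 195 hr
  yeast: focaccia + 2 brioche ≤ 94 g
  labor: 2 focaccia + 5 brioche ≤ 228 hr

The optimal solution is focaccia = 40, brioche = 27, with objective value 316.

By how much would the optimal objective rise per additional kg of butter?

Check each constraint at x*: butter 175/175 (tight); oven time 174/195 (slack 21); yeast 94/94 (tight); labor 215/228 (slack 13).
Since oven time, labor are not tight, their duals are 0.
The binding rows give the dual system: 1·y_butter + 1·y_yeast = 2.5 and 5·y_butter + 2·y_yeast = 8.
Solving: y_butter = 1, y_yeast = 1.5.
Shadow price of butter = 1.

1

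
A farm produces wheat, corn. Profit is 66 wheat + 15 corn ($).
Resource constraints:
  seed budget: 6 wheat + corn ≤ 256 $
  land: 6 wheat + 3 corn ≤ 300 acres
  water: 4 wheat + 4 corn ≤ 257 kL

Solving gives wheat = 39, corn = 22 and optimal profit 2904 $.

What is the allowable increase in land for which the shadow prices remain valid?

Binding constraints: seed budget, land. The basis is B = [[6,1],[6,3]] with det 12.
Per unit increase in land, x* moves by d = (-0.0833, 0.5).
The basis stays optimal until water becomes binding; allowable increase = 7.8 acres.

7.8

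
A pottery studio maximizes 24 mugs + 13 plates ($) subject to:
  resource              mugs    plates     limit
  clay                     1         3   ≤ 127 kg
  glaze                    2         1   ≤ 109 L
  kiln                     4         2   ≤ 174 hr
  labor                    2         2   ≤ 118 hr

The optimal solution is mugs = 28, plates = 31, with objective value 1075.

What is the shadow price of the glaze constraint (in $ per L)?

0

Binding: kiln and labor. Non-binding: clay (6 unused), glaze (22 unused).
By complementary slackness, y = 0 for the non-binding constraints.
The binding rows give the dual system: 4·y_kiln + 2·y_labor = 24 and 2·y_kiln + 2·y_labor = 13.
→ y_kiln = 5.5 and y_labor = 1.
Shadow price of glaze = 0.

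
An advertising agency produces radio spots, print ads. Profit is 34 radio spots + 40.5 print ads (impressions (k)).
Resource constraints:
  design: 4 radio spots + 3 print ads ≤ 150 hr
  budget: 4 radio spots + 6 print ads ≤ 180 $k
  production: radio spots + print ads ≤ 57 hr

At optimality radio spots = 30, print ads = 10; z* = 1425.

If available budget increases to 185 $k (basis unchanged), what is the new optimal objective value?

At the optimum: design uses 150 of 150 (binding); budget uses 180 of 180 (binding); production uses 40 of 57 (slack = 17).
By complementary slackness, y = 0 for the non-binding constraint.
From A_Bᵀ y = c: 4·y_design + 4·y_budget = 34; 3·y_design + 6·y_budget = 40.5.
Solving: y_design = 3.5, y_budget = 5.
Δz = y_budget·Δb = 5 × (5) = 25, so new z* = 1425 + 25 = 1450.

1450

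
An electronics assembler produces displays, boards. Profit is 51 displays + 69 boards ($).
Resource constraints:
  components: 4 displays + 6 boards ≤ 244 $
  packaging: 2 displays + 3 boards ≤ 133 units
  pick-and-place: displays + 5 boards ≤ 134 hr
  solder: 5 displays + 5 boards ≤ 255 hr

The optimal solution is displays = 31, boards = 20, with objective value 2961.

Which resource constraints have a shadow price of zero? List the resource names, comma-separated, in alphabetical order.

components: 244/244 (binding)
packaging: 122/133 (slack 11)
pick-and-place: 131/134 (slack 3)
solder: 255/255 (binding)
By complementary slackness, a constraint with positive slack has shadow price 0 → packaging, pick-and-place.

packaging, pick-and-place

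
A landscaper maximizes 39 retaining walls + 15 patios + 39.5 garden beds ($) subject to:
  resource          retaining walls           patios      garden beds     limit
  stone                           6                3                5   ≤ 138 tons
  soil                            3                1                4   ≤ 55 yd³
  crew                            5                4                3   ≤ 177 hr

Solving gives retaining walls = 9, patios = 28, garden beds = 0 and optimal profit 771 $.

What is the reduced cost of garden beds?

Binding: stone and soil. Non-binding: crew (20 unused).
By complementary slackness, y = 0 for the non-binding constraint.
From A_Bᵀ y = c: 6·y_stone + 3·y_soil = 39; 3·y_stone + 1·y_soil = 15.
→ y_stone = 2 and y_soil = 9.
Reduced cost of garden beds: c₃ − yᵀa₃ = 39.5 − (2·5 + 9·4) = 39.5 − 46 = -6.5.

-6.5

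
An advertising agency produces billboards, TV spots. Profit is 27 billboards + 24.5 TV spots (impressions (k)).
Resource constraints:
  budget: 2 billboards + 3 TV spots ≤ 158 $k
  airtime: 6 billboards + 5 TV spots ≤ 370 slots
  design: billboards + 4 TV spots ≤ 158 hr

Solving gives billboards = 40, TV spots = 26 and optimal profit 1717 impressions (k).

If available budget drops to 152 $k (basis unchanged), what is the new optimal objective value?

1708

At the optimum: budget uses 158 of 158 (binding); airtime uses 370 of 370 (binding); design uses 144 of 158 (slack = 14).
By complementary slackness, y = 0 for the non-binding constraint.
The binding rows give the dual system: 2·y_budget + 6·y_airtime = 27 and 3·y_budget + 5·y_airtime = 24.5.
Solving: y_budget = 1.5, y_airtime = 4.
Δz = y_budget·Δb = 1.5 × (-6) = -9, so new z* = 1717 − 9 = 1708.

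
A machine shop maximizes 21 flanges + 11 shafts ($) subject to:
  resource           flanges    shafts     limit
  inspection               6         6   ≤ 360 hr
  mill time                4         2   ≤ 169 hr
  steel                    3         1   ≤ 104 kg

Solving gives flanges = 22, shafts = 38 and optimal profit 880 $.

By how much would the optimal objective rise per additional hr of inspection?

Binding: inspection and steel. Non-binding: mill time (5 unused).
By complementary slackness, y = 0 for the non-binding constraint.
The binding rows give the dual system: 6·y_inspection + 3·y_steel = 21 and 6·y_inspection + 1·y_steel = 11.
→ y_inspection = 1 and y_steel = 5.
Shadow price of inspection = 1.

1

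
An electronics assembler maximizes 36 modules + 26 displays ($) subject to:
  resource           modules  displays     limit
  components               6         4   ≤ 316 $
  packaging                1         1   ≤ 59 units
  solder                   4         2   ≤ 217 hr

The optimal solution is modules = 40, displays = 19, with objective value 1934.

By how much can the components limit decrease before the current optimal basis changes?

Binding constraints: components, packaging. The basis is B = [[6,4],[1,1]] with det 2.
Per unit decrease in components, x* moves by d = (-0.5, 0.5).
The basis stays optimal until modules reaches 0; allowable decrease = 80 $.

80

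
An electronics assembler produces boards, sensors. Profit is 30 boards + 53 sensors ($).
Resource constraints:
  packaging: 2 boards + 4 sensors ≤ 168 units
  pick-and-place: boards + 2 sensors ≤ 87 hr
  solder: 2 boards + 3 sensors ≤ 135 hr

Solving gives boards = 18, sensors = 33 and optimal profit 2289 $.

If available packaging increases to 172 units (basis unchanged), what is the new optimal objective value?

2321

At the optimum: packaging uses 168 of 168 (binding); pick-and-place uses 84 of 87 (slack = 3); solder uses 135 of 135 (binding).
Since pick-and-place is not tight, its dual is 0.
The binding rows give the dual system: 2·y_packaging + 2·y_solder = 30 and 4·y_packaging + 3·y_solder = 53.
This yields shadow prices y_packaging = 8, y_solder = 7.
Δz = y_packaging·Δb = 8 × (4) = 32, so new z* = 2289 + 32 = 2321.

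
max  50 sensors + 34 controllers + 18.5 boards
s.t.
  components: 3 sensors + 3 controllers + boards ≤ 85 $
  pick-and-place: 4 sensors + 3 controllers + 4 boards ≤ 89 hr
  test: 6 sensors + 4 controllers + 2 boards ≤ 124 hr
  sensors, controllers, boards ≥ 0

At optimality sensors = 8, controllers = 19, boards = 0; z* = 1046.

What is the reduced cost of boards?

-3.5

Binding: pick-and-place and test. Non-binding: components (4 unused).
Slack constraints have shadow price 0 (complementary slackness).
The binding rows give the dual system: 4·y_pick-and-place + 6·y_test = 50 and 3·y_pick-and-place + 4·y_test = 34.
This yields shadow prices y_pick-and-place = 2, y_test = 7.
Reduced cost of boards: c₃ − yᵀa₃ = 18.5 − (2·4 + 7·2) = 18.5 − 22 = -3.5.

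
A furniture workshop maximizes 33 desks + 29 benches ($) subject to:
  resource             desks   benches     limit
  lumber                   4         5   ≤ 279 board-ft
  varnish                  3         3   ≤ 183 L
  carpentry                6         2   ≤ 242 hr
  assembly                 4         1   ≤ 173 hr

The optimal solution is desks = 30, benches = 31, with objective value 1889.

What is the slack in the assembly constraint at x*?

22

assembly used = 4·30 + 1·31 = 151; slack = 173 − 151 = 22.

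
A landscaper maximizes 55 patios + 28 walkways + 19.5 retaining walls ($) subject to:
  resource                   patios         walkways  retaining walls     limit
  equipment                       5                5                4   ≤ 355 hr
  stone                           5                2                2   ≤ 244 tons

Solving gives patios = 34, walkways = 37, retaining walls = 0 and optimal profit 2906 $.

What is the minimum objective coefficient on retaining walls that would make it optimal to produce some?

Check each constraint at x*: equipment 355/355 (tight); stone 244/244 (tight).
From A_Bᵀ y = c: 5·y_equipment + 5·y_stone = 55; 5·y_equipment + 2·y_stone = 28.
→ y_equipment = 2 and y_stone = 9.
retaining walls enters the basis when its profit ≥ yᵀa₃ = 2·4 + 9·2 = 26.

26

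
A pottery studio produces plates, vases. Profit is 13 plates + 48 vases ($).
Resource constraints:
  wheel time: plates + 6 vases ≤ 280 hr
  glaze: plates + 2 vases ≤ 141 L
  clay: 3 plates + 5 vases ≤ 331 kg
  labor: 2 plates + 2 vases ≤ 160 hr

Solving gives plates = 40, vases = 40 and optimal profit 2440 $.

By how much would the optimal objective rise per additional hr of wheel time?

Binding: wheel time and labor. Non-binding: glaze (21 unused), clay (11 unused).
Since glaze, clay are not tight, their duals are 0.
The binding rows give the dual system: 1·y_wheel time + 2·y_labor = 13 and 6·y_wheel time + 2·y_labor = 48.
This yields shadow prices y_wheel time = 7, y_labor = 3.
Shadow price of wheel time = 7.

7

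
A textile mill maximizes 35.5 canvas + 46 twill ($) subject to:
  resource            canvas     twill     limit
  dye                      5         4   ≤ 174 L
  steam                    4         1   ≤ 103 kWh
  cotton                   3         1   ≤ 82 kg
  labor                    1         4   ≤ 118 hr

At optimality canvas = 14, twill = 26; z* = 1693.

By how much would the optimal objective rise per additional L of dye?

6

Check each constraint at x*: dye 174/174 (tight); steam 82/103 (slack 21); cotton 68/82 (slack 14); labor 118/118 (tight).
Since steam, cotton are not tight, their duals are 0.
The binding rows give the dual system: 5·y_dye + 1·y_labor = 35.5 and 4·y_dye + 4·y_labor = 46.
This yields shadow prices y_dye = 6, y_labor = 5.5.
Shadow price of dye = 6.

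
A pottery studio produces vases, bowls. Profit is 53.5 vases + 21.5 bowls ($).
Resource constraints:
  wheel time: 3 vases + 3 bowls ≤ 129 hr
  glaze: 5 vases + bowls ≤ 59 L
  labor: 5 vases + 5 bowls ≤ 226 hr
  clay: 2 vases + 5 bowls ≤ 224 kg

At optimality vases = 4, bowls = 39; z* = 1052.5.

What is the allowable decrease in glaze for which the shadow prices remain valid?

16

Binding constraints: wheel time, glaze. The basis is B = [[3,3],[5,1]] with det -12.
Per unit decrease in glaze, x* moves by d = (-0.25, 0.25).
The basis stays optimal until vases reaches 0; allowable decrease = 16 L.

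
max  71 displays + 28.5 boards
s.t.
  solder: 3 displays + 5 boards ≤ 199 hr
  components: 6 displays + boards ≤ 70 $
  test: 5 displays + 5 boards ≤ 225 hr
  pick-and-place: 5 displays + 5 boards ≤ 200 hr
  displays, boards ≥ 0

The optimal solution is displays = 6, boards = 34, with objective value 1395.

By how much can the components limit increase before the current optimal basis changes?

170

Binding constraints: components, pick-and-place. The basis is B = [[6,1],[5,5]] with det 25.
Per unit increase in components, x* moves by d = (0.2, -0.2).
The basis stays optimal until boards reaches 0; allowable increase = 170 $.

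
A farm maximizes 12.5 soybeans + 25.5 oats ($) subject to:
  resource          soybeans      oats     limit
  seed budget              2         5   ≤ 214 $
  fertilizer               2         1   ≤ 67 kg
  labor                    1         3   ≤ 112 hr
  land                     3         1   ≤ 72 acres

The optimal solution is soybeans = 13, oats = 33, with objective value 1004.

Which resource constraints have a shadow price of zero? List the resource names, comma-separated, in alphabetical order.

fertilizer, seed budget

seed budget: 191/214 (slack 23)
fertilizer: 59/67 (slack 8)
labor: 112/112 (binding)
land: 72/72 (binding)
By complementary slackness, a constraint with positive slack has shadow price 0 → fertilizer, seed budget.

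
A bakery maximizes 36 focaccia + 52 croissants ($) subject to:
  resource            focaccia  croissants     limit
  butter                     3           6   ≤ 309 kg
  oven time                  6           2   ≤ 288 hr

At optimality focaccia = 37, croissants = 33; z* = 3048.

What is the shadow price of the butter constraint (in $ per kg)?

At the optimum: butter uses 309 of 309 (binding); oven time uses 288 of 288 (binding).
The binding rows give the dual system: 3·y_butter + 6·y_oven time = 36 and 6·y_butter + 2·y_oven time = 52.
→ y_butter = 8 and y_oven time = 2.
Shadow price of butter = 8.

8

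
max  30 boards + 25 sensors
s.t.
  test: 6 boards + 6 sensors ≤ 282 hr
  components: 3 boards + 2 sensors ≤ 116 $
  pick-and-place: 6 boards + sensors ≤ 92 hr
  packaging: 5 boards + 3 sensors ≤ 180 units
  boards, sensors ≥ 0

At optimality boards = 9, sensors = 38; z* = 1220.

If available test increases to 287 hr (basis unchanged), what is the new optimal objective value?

1240

Binding: test and pick-and-place. Non-binding: components (13 unused), packaging (21 unused).
Since components, packaging are not tight, their duals are 0.
Dual feasibility on the basic columns requires 6·y_test + 6·y_pick-and-place = 30, 6·y_test + 1·y_pick-and-place = 25.
Solving: y_test = 4, y_pick-and-place = 1.
Δz = y_test·Δb = 4 × (5) = 20, so new z* = 1220 + 20 = 1240.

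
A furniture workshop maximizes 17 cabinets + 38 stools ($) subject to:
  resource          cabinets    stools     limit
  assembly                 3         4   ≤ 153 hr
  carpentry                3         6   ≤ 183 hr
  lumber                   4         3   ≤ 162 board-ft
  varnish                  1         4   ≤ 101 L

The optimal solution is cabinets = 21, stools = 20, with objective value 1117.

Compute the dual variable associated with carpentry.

5

Binding: carpentry and varnish. Non-binding: assembly (10 unused), lumber (18 unused).
Since assembly, lumber are not tight, their duals are 0.
Dual feasibility on the basic columns requires 3·y_carpentry + 1·y_varnish = 17, 6·y_carpentry + 4·y_varnish = 38.
→ y_carpentry = 5 and y_varnish = 2.
Shadow price of carpentry = 5.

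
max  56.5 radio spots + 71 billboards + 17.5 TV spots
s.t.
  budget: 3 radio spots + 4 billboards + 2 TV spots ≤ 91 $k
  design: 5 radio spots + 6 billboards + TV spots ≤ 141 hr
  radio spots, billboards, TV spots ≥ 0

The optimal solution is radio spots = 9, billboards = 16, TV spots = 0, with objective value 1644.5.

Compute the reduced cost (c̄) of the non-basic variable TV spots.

At the optimum: budget uses 91 of 91 (binding); design uses 141 of 141 (binding).
Dual feasibility on the basic columns requires 3·y_budget + 5·y_design = 56.5, 4·y_budget + 6·y_design = 71.
→ y_budget = 8 and y_design = 6.5.
Reduced cost of TV spots: c₃ − yᵀa₃ = 17.5 − (8·2 + 6.5·1) = 17.5 − 22.5 = -5.

-5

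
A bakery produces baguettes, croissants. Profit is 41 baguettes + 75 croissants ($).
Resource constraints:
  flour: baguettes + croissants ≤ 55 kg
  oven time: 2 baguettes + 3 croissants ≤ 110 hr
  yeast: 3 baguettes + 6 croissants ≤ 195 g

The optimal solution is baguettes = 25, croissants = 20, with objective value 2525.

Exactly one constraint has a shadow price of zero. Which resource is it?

flour

flour: 45/55 (slack 10)
oven time: 110/110 (binding)
yeast: 195/195 (binding)
By complementary slackness, a constraint with positive slack has shadow price 0 → flour.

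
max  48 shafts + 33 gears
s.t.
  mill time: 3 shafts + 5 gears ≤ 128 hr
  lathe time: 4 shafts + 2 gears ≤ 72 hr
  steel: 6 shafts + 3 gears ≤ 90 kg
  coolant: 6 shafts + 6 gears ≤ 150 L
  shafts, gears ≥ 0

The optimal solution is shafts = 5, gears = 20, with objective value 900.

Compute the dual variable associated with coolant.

3

Binding: steel and coolant. Non-binding: mill time (13 unused), lathe time (12 unused).
Since mill time, lathe time are not tight, their duals are 0.
From A_Bᵀ y = c: 6·y_steel + 6·y_coolant = 48; 3·y_steel + 6·y_coolant = 33.
Solving: y_steel = 5, y_coolant = 3.
Shadow price of coolant = 3.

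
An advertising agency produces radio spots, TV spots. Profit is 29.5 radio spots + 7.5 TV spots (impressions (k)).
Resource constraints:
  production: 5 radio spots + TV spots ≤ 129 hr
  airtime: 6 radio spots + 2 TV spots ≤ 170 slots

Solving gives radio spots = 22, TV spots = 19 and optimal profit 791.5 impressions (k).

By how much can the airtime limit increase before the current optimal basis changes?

Binding constraints: production, airtime. The basis is B = [[5,1],[6,2]] with det 4.
Per unit increase in airtime, x* moves by d = (-0.25, 1.25).
The basis stays optimal until radio spots reaches 0; allowable increase = 88 slots.

88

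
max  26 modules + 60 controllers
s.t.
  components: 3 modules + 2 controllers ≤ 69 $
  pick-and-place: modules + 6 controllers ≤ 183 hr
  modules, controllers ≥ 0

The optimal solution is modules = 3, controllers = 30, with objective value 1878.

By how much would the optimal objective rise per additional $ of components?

6

Both components and pick-and-place are binding at x*.
From A_Bᵀ y = c: 3·y_components + 1·y_pick-and-place = 26; 2·y_components + 6·y_pick-and-place = 60.
→ y_components = 6 and y_pick-and-place = 8.
Shadow price of components = 6.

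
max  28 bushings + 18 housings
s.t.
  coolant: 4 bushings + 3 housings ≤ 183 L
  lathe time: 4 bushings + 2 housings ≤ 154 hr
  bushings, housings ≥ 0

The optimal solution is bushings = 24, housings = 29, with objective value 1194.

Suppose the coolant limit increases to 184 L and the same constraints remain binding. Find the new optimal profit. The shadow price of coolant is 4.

1198

Δb = 1, so new z* = 1194 + (4)·(1) = 1194 + 4 = 1198.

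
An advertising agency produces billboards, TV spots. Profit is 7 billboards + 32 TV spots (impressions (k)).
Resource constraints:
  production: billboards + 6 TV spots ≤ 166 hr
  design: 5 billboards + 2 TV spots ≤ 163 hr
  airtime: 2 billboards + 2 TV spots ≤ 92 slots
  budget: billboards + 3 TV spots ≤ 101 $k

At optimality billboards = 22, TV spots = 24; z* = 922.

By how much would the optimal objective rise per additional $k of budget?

0

At the optimum: production uses 166 of 166 (binding); design uses 158 of 163 (slack = 5); airtime uses 92 of 92 (binding); budget uses 94 of 101 (slack = 7).
Since design, budget are not tight, their duals are 0.
The binding rows give the dual system: 1·y_production + 2·y_airtime = 7 and 6·y_production + 2·y_airtime = 32.
→ y_production = 5 and y_airtime = 1.
Shadow price of budget = 0.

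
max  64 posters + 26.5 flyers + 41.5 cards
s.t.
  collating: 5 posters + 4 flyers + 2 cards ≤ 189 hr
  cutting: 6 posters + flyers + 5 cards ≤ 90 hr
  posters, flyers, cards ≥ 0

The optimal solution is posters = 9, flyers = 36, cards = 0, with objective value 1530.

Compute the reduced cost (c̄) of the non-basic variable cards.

-1

Both collating and cutting are binding at x*.
Dual feasibility on the basic columns requires 5·y_collating + 6·y_cutting = 64, 4·y_collating + 1·y_cutting = 26.5.
→ y_collating = 5 and y_cutting = 6.5.
Reduced cost of cards: c₃ − yᵀa₃ = 41.5 − (5·2 + 6.5·5) = 41.5 − 42.5 = -1.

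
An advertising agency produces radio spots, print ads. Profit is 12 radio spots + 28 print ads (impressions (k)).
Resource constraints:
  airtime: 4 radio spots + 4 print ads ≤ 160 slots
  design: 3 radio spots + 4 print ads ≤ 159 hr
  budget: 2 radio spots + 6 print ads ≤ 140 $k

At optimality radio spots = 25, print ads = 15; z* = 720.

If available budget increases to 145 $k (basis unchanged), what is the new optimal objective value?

740

Binding: airtime and budget. Non-binding: design (24 unused).
By complementary slackness, y = 0 for the non-binding constraint.
Dual feasibility on the basic columns requires 4·y_airtime + 2·y_budget = 12, 4·y_airtime + 6·y_budget = 28.
→ y_airtime = 1 and y_budget = 4.
Δz = y_budget·Δb = 4 × (5) = 20, so new z* = 720 + 20 = 740.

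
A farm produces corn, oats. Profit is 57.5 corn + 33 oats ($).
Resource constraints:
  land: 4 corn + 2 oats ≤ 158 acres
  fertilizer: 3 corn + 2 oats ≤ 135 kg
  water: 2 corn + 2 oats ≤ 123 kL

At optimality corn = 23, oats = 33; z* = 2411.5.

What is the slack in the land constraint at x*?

0

land used = 4·23 + 2·33 = 158; slack = 158 − 158 = 0.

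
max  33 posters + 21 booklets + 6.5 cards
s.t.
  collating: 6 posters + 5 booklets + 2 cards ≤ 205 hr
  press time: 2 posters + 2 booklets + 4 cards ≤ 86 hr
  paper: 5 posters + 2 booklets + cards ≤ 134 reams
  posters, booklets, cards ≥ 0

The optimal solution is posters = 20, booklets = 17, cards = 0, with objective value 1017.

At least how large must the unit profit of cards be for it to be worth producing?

9

Check each constraint at x*: collating 205/205 (tight); press time 74/86 (slack 12); paper 134/134 (tight).
Since press time is not tight, its dual is 0.
From A_Bᵀ y = c: 6·y_collating + 5·y_paper = 33; 5·y_collating + 2·y_paper = 21.
Solving: y_collating = 3, y_paper = 3.
cards enters the basis when its profit ≥ yᵀa₃ = 3·2 + 3·1 = 9.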